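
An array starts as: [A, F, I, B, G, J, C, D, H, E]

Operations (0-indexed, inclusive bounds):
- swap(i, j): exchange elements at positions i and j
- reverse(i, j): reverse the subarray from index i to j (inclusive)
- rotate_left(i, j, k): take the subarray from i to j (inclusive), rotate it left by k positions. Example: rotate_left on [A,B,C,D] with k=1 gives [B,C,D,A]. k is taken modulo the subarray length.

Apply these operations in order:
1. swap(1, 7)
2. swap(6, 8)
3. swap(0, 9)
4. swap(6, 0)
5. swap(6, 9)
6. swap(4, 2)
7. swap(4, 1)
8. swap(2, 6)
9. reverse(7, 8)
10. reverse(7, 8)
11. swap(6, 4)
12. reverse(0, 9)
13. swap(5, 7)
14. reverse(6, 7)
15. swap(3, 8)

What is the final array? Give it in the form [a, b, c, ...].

Answer: [E, C, F, I, J, A, G, B, D, H]

Derivation:
After 1 (swap(1, 7)): [A, D, I, B, G, J, C, F, H, E]
After 2 (swap(6, 8)): [A, D, I, B, G, J, H, F, C, E]
After 3 (swap(0, 9)): [E, D, I, B, G, J, H, F, C, A]
After 4 (swap(6, 0)): [H, D, I, B, G, J, E, F, C, A]
After 5 (swap(6, 9)): [H, D, I, B, G, J, A, F, C, E]
After 6 (swap(4, 2)): [H, D, G, B, I, J, A, F, C, E]
After 7 (swap(4, 1)): [H, I, G, B, D, J, A, F, C, E]
After 8 (swap(2, 6)): [H, I, A, B, D, J, G, F, C, E]
After 9 (reverse(7, 8)): [H, I, A, B, D, J, G, C, F, E]
After 10 (reverse(7, 8)): [H, I, A, B, D, J, G, F, C, E]
After 11 (swap(6, 4)): [H, I, A, B, G, J, D, F, C, E]
After 12 (reverse(0, 9)): [E, C, F, D, J, G, B, A, I, H]
After 13 (swap(5, 7)): [E, C, F, D, J, A, B, G, I, H]
After 14 (reverse(6, 7)): [E, C, F, D, J, A, G, B, I, H]
After 15 (swap(3, 8)): [E, C, F, I, J, A, G, B, D, H]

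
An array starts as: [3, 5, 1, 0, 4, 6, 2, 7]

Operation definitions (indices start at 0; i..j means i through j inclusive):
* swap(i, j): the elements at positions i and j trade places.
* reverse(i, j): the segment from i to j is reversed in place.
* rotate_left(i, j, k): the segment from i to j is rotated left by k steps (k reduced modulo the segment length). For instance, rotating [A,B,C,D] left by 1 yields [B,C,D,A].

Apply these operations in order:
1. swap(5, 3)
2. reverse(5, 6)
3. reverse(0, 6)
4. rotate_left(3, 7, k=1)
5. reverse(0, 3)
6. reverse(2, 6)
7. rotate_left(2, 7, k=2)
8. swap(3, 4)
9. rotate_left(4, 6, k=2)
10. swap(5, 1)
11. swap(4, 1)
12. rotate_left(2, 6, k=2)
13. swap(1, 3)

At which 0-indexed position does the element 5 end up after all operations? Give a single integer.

After 1 (swap(5, 3)): [3, 5, 1, 6, 4, 0, 2, 7]
After 2 (reverse(5, 6)): [3, 5, 1, 6, 4, 2, 0, 7]
After 3 (reverse(0, 6)): [0, 2, 4, 6, 1, 5, 3, 7]
After 4 (rotate_left(3, 7, k=1)): [0, 2, 4, 1, 5, 3, 7, 6]
After 5 (reverse(0, 3)): [1, 4, 2, 0, 5, 3, 7, 6]
After 6 (reverse(2, 6)): [1, 4, 7, 3, 5, 0, 2, 6]
After 7 (rotate_left(2, 7, k=2)): [1, 4, 5, 0, 2, 6, 7, 3]
After 8 (swap(3, 4)): [1, 4, 5, 2, 0, 6, 7, 3]
After 9 (rotate_left(4, 6, k=2)): [1, 4, 5, 2, 7, 0, 6, 3]
After 10 (swap(5, 1)): [1, 0, 5, 2, 7, 4, 6, 3]
After 11 (swap(4, 1)): [1, 7, 5, 2, 0, 4, 6, 3]
After 12 (rotate_left(2, 6, k=2)): [1, 7, 0, 4, 6, 5, 2, 3]
After 13 (swap(1, 3)): [1, 4, 0, 7, 6, 5, 2, 3]

Answer: 5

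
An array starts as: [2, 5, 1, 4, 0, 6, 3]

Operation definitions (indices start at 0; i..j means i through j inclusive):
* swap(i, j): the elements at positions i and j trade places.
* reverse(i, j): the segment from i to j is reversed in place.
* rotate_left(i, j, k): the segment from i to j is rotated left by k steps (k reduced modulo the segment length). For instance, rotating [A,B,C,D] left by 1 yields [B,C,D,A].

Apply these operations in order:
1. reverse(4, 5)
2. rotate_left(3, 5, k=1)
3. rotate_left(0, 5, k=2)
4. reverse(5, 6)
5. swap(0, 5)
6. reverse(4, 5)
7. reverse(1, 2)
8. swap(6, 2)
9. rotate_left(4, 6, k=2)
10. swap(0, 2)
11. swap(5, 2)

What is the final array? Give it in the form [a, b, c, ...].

Answer: [5, 0, 1, 4, 6, 3, 2]

Derivation:
After 1 (reverse(4, 5)): [2, 5, 1, 4, 6, 0, 3]
After 2 (rotate_left(3, 5, k=1)): [2, 5, 1, 6, 0, 4, 3]
After 3 (rotate_left(0, 5, k=2)): [1, 6, 0, 4, 2, 5, 3]
After 4 (reverse(5, 6)): [1, 6, 0, 4, 2, 3, 5]
After 5 (swap(0, 5)): [3, 6, 0, 4, 2, 1, 5]
After 6 (reverse(4, 5)): [3, 6, 0, 4, 1, 2, 5]
After 7 (reverse(1, 2)): [3, 0, 6, 4, 1, 2, 5]
After 8 (swap(6, 2)): [3, 0, 5, 4, 1, 2, 6]
After 9 (rotate_left(4, 6, k=2)): [3, 0, 5, 4, 6, 1, 2]
After 10 (swap(0, 2)): [5, 0, 3, 4, 6, 1, 2]
After 11 (swap(5, 2)): [5, 0, 1, 4, 6, 3, 2]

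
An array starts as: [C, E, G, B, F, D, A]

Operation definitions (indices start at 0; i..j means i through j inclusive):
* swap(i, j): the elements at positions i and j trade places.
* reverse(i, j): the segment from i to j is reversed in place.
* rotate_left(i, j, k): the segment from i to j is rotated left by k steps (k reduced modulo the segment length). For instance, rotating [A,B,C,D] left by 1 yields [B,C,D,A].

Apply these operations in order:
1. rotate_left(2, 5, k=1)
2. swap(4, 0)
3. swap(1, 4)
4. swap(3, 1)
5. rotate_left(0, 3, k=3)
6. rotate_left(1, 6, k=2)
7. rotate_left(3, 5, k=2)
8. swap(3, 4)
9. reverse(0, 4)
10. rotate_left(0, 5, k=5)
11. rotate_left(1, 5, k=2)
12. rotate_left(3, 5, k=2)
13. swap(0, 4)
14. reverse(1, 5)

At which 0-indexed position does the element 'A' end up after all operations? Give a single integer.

Answer: 2

Derivation:
After 1 (rotate_left(2, 5, k=1)): [C, E, B, F, D, G, A]
After 2 (swap(4, 0)): [D, E, B, F, C, G, A]
After 3 (swap(1, 4)): [D, C, B, F, E, G, A]
After 4 (swap(3, 1)): [D, F, B, C, E, G, A]
After 5 (rotate_left(0, 3, k=3)): [C, D, F, B, E, G, A]
After 6 (rotate_left(1, 6, k=2)): [C, B, E, G, A, D, F]
After 7 (rotate_left(3, 5, k=2)): [C, B, E, D, G, A, F]
After 8 (swap(3, 4)): [C, B, E, G, D, A, F]
After 9 (reverse(0, 4)): [D, G, E, B, C, A, F]
After 10 (rotate_left(0, 5, k=5)): [A, D, G, E, B, C, F]
After 11 (rotate_left(1, 5, k=2)): [A, E, B, C, D, G, F]
After 12 (rotate_left(3, 5, k=2)): [A, E, B, G, C, D, F]
After 13 (swap(0, 4)): [C, E, B, G, A, D, F]
After 14 (reverse(1, 5)): [C, D, A, G, B, E, F]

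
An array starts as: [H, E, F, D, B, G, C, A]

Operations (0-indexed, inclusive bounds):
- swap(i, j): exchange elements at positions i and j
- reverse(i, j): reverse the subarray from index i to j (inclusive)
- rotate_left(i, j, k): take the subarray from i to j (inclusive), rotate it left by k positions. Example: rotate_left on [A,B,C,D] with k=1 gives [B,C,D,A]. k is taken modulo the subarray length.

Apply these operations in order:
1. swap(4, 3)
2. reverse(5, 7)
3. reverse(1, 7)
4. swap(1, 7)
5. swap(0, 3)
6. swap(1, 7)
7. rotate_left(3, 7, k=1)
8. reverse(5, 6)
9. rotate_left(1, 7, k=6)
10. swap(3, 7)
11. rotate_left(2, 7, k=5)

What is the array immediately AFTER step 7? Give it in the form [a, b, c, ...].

Answer: [A, G, C, D, B, F, E, H]

Derivation:
After 1 (swap(4, 3)): [H, E, F, B, D, G, C, A]
After 2 (reverse(5, 7)): [H, E, F, B, D, A, C, G]
After 3 (reverse(1, 7)): [H, G, C, A, D, B, F, E]
After 4 (swap(1, 7)): [H, E, C, A, D, B, F, G]
After 5 (swap(0, 3)): [A, E, C, H, D, B, F, G]
After 6 (swap(1, 7)): [A, G, C, H, D, B, F, E]
After 7 (rotate_left(3, 7, k=1)): [A, G, C, D, B, F, E, H]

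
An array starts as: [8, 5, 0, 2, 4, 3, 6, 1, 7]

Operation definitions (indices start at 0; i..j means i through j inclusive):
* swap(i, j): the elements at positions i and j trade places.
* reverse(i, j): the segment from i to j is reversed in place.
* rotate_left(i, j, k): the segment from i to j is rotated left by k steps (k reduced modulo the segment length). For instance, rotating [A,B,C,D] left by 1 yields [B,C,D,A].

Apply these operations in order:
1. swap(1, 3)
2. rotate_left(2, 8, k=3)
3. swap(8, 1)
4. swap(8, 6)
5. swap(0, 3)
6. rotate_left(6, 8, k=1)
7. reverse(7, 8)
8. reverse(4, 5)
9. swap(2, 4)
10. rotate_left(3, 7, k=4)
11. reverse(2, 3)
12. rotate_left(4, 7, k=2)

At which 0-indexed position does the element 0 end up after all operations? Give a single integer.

After 1 (swap(1, 3)): [8, 2, 0, 5, 4, 3, 6, 1, 7]
After 2 (rotate_left(2, 8, k=3)): [8, 2, 3, 6, 1, 7, 0, 5, 4]
After 3 (swap(8, 1)): [8, 4, 3, 6, 1, 7, 0, 5, 2]
After 4 (swap(8, 6)): [8, 4, 3, 6, 1, 7, 2, 5, 0]
After 5 (swap(0, 3)): [6, 4, 3, 8, 1, 7, 2, 5, 0]
After 6 (rotate_left(6, 8, k=1)): [6, 4, 3, 8, 1, 7, 5, 0, 2]
After 7 (reverse(7, 8)): [6, 4, 3, 8, 1, 7, 5, 2, 0]
After 8 (reverse(4, 5)): [6, 4, 3, 8, 7, 1, 5, 2, 0]
After 9 (swap(2, 4)): [6, 4, 7, 8, 3, 1, 5, 2, 0]
After 10 (rotate_left(3, 7, k=4)): [6, 4, 7, 2, 8, 3, 1, 5, 0]
After 11 (reverse(2, 3)): [6, 4, 2, 7, 8, 3, 1, 5, 0]
After 12 (rotate_left(4, 7, k=2)): [6, 4, 2, 7, 1, 5, 8, 3, 0]

Answer: 8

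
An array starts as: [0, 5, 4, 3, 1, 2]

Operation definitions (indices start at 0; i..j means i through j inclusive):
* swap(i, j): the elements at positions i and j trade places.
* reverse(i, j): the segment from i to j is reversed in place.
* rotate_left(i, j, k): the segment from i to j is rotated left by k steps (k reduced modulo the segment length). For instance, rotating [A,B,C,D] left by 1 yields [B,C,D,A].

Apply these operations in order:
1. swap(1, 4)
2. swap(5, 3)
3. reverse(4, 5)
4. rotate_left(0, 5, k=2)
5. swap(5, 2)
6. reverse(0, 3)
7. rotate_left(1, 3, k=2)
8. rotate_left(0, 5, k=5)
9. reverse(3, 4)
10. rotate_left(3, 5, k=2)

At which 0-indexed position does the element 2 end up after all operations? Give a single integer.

After 1 (swap(1, 4)): [0, 1, 4, 3, 5, 2]
After 2 (swap(5, 3)): [0, 1, 4, 2, 5, 3]
After 3 (reverse(4, 5)): [0, 1, 4, 2, 3, 5]
After 4 (rotate_left(0, 5, k=2)): [4, 2, 3, 5, 0, 1]
After 5 (swap(5, 2)): [4, 2, 1, 5, 0, 3]
After 6 (reverse(0, 3)): [5, 1, 2, 4, 0, 3]
After 7 (rotate_left(1, 3, k=2)): [5, 4, 1, 2, 0, 3]
After 8 (rotate_left(0, 5, k=5)): [3, 5, 4, 1, 2, 0]
After 9 (reverse(3, 4)): [3, 5, 4, 2, 1, 0]
After 10 (rotate_left(3, 5, k=2)): [3, 5, 4, 0, 2, 1]

Answer: 4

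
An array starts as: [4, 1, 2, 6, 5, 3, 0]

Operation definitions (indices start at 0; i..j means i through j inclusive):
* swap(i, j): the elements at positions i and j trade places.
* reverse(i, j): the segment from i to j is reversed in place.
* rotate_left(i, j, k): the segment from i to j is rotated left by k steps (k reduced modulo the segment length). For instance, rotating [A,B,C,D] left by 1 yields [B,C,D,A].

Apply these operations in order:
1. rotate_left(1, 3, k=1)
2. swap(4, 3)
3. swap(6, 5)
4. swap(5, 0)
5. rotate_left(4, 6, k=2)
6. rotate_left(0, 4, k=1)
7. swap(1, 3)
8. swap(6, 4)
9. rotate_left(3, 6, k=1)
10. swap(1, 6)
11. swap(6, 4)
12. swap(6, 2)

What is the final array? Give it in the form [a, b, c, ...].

After 1 (rotate_left(1, 3, k=1)): [4, 2, 6, 1, 5, 3, 0]
After 2 (swap(4, 3)): [4, 2, 6, 5, 1, 3, 0]
After 3 (swap(6, 5)): [4, 2, 6, 5, 1, 0, 3]
After 4 (swap(5, 0)): [0, 2, 6, 5, 1, 4, 3]
After 5 (rotate_left(4, 6, k=2)): [0, 2, 6, 5, 3, 1, 4]
After 6 (rotate_left(0, 4, k=1)): [2, 6, 5, 3, 0, 1, 4]
After 7 (swap(1, 3)): [2, 3, 5, 6, 0, 1, 4]
After 8 (swap(6, 4)): [2, 3, 5, 6, 4, 1, 0]
After 9 (rotate_left(3, 6, k=1)): [2, 3, 5, 4, 1, 0, 6]
After 10 (swap(1, 6)): [2, 6, 5, 4, 1, 0, 3]
After 11 (swap(6, 4)): [2, 6, 5, 4, 3, 0, 1]
After 12 (swap(6, 2)): [2, 6, 1, 4, 3, 0, 5]

Answer: [2, 6, 1, 4, 3, 0, 5]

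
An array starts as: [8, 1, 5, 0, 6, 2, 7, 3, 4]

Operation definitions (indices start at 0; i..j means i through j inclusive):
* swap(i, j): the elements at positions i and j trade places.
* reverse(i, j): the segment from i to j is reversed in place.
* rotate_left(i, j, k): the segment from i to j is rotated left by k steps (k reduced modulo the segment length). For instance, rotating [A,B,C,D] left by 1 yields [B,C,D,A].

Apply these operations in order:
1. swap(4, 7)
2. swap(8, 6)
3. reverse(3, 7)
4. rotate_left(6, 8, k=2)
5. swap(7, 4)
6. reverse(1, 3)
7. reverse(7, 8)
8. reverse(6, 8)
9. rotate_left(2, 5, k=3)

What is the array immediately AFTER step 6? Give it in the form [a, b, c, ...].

After 1 (swap(4, 7)): [8, 1, 5, 0, 3, 2, 7, 6, 4]
After 2 (swap(8, 6)): [8, 1, 5, 0, 3, 2, 4, 6, 7]
After 3 (reverse(3, 7)): [8, 1, 5, 6, 4, 2, 3, 0, 7]
After 4 (rotate_left(6, 8, k=2)): [8, 1, 5, 6, 4, 2, 7, 3, 0]
After 5 (swap(7, 4)): [8, 1, 5, 6, 3, 2, 7, 4, 0]
After 6 (reverse(1, 3)): [8, 6, 5, 1, 3, 2, 7, 4, 0]

Answer: [8, 6, 5, 1, 3, 2, 7, 4, 0]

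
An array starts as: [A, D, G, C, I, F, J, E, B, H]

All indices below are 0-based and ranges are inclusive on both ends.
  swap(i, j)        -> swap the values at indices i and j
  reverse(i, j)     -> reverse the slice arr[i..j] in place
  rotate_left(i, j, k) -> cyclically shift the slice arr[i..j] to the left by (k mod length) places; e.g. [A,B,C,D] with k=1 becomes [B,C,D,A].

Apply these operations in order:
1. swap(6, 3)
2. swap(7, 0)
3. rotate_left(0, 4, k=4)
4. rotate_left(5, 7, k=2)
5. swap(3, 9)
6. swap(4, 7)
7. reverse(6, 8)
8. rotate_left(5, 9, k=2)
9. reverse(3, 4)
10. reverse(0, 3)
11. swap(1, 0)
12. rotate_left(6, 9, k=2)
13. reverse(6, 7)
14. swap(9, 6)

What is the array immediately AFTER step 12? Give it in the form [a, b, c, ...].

After 1 (swap(6, 3)): [A, D, G, J, I, F, C, E, B, H]
After 2 (swap(7, 0)): [E, D, G, J, I, F, C, A, B, H]
After 3 (rotate_left(0, 4, k=4)): [I, E, D, G, J, F, C, A, B, H]
After 4 (rotate_left(5, 7, k=2)): [I, E, D, G, J, A, F, C, B, H]
After 5 (swap(3, 9)): [I, E, D, H, J, A, F, C, B, G]
After 6 (swap(4, 7)): [I, E, D, H, C, A, F, J, B, G]
After 7 (reverse(6, 8)): [I, E, D, H, C, A, B, J, F, G]
After 8 (rotate_left(5, 9, k=2)): [I, E, D, H, C, J, F, G, A, B]
After 9 (reverse(3, 4)): [I, E, D, C, H, J, F, G, A, B]
After 10 (reverse(0, 3)): [C, D, E, I, H, J, F, G, A, B]
After 11 (swap(1, 0)): [D, C, E, I, H, J, F, G, A, B]
After 12 (rotate_left(6, 9, k=2)): [D, C, E, I, H, J, A, B, F, G]

Answer: [D, C, E, I, H, J, A, B, F, G]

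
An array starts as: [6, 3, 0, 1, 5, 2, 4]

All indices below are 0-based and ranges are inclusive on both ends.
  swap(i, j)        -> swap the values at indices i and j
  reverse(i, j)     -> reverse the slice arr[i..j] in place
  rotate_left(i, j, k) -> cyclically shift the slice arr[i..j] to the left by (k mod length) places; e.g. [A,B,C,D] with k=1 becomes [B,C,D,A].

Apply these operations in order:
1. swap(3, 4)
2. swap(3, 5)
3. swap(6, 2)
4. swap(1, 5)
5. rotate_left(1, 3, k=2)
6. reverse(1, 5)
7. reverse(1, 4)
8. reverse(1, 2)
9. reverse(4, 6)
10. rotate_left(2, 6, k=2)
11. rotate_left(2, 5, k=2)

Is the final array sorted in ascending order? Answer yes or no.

After 1 (swap(3, 4)): [6, 3, 0, 5, 1, 2, 4]
After 2 (swap(3, 5)): [6, 3, 0, 2, 1, 5, 4]
After 3 (swap(6, 2)): [6, 3, 4, 2, 1, 5, 0]
After 4 (swap(1, 5)): [6, 5, 4, 2, 1, 3, 0]
After 5 (rotate_left(1, 3, k=2)): [6, 2, 5, 4, 1, 3, 0]
After 6 (reverse(1, 5)): [6, 3, 1, 4, 5, 2, 0]
After 7 (reverse(1, 4)): [6, 5, 4, 1, 3, 2, 0]
After 8 (reverse(1, 2)): [6, 4, 5, 1, 3, 2, 0]
After 9 (reverse(4, 6)): [6, 4, 5, 1, 0, 2, 3]
After 10 (rotate_left(2, 6, k=2)): [6, 4, 0, 2, 3, 5, 1]
After 11 (rotate_left(2, 5, k=2)): [6, 4, 3, 5, 0, 2, 1]

Answer: no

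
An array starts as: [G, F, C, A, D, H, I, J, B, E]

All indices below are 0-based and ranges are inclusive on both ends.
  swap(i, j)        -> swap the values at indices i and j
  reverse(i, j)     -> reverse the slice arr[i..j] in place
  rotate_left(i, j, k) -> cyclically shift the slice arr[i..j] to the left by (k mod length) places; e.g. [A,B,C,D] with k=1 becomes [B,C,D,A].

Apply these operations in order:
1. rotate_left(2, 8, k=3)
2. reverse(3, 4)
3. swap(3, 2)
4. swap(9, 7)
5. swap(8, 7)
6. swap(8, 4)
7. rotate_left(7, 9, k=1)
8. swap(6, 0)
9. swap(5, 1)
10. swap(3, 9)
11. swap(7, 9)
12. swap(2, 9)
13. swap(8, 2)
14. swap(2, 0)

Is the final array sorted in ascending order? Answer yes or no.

Answer: yes

Derivation:
After 1 (rotate_left(2, 8, k=3)): [G, F, H, I, J, B, C, A, D, E]
After 2 (reverse(3, 4)): [G, F, H, J, I, B, C, A, D, E]
After 3 (swap(3, 2)): [G, F, J, H, I, B, C, A, D, E]
After 4 (swap(9, 7)): [G, F, J, H, I, B, C, E, D, A]
After 5 (swap(8, 7)): [G, F, J, H, I, B, C, D, E, A]
After 6 (swap(8, 4)): [G, F, J, H, E, B, C, D, I, A]
After 7 (rotate_left(7, 9, k=1)): [G, F, J, H, E, B, C, I, A, D]
After 8 (swap(6, 0)): [C, F, J, H, E, B, G, I, A, D]
After 9 (swap(5, 1)): [C, B, J, H, E, F, G, I, A, D]
After 10 (swap(3, 9)): [C, B, J, D, E, F, G, I, A, H]
After 11 (swap(7, 9)): [C, B, J, D, E, F, G, H, A, I]
After 12 (swap(2, 9)): [C, B, I, D, E, F, G, H, A, J]
After 13 (swap(8, 2)): [C, B, A, D, E, F, G, H, I, J]
After 14 (swap(2, 0)): [A, B, C, D, E, F, G, H, I, J]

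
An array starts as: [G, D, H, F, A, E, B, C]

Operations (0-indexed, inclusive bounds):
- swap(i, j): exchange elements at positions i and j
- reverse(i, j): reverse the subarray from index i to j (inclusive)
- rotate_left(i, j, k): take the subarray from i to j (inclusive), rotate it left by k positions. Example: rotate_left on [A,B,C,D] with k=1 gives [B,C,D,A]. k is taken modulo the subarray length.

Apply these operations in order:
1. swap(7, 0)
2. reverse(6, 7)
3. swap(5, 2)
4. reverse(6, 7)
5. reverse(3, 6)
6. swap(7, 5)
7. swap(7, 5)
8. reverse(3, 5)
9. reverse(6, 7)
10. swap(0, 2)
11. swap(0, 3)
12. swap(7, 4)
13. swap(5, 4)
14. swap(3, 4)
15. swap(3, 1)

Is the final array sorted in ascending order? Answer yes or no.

After 1 (swap(7, 0)): [C, D, H, F, A, E, B, G]
After 2 (reverse(6, 7)): [C, D, H, F, A, E, G, B]
After 3 (swap(5, 2)): [C, D, E, F, A, H, G, B]
After 4 (reverse(6, 7)): [C, D, E, F, A, H, B, G]
After 5 (reverse(3, 6)): [C, D, E, B, H, A, F, G]
After 6 (swap(7, 5)): [C, D, E, B, H, G, F, A]
After 7 (swap(7, 5)): [C, D, E, B, H, A, F, G]
After 8 (reverse(3, 5)): [C, D, E, A, H, B, F, G]
After 9 (reverse(6, 7)): [C, D, E, A, H, B, G, F]
After 10 (swap(0, 2)): [E, D, C, A, H, B, G, F]
After 11 (swap(0, 3)): [A, D, C, E, H, B, G, F]
After 12 (swap(7, 4)): [A, D, C, E, F, B, G, H]
After 13 (swap(5, 4)): [A, D, C, E, B, F, G, H]
After 14 (swap(3, 4)): [A, D, C, B, E, F, G, H]
After 15 (swap(3, 1)): [A, B, C, D, E, F, G, H]

Answer: yes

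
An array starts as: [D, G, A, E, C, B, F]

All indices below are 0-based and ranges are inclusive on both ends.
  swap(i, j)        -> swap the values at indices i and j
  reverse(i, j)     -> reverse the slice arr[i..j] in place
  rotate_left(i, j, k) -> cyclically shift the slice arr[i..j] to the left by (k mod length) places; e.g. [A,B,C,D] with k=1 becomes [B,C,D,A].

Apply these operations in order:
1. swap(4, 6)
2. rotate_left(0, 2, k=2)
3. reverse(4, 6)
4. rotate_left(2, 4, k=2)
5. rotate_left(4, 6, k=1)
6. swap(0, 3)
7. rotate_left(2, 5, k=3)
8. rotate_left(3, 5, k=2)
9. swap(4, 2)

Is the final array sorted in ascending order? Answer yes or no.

After 1 (swap(4, 6)): [D, G, A, E, F, B, C]
After 2 (rotate_left(0, 2, k=2)): [A, D, G, E, F, B, C]
After 3 (reverse(4, 6)): [A, D, G, E, C, B, F]
After 4 (rotate_left(2, 4, k=2)): [A, D, C, G, E, B, F]
After 5 (rotate_left(4, 6, k=1)): [A, D, C, G, B, F, E]
After 6 (swap(0, 3)): [G, D, C, A, B, F, E]
After 7 (rotate_left(2, 5, k=3)): [G, D, F, C, A, B, E]
After 8 (rotate_left(3, 5, k=2)): [G, D, F, B, C, A, E]
After 9 (swap(4, 2)): [G, D, C, B, F, A, E]

Answer: no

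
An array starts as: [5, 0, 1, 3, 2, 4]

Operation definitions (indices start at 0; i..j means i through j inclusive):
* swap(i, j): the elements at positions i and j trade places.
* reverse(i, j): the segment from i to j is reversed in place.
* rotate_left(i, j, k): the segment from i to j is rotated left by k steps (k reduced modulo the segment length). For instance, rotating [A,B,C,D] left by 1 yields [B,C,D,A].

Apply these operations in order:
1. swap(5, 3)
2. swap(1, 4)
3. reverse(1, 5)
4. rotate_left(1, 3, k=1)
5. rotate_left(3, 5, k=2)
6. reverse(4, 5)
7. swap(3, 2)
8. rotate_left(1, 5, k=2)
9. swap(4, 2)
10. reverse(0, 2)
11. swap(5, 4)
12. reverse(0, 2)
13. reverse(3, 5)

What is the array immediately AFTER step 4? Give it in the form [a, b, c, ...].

After 1 (swap(5, 3)): [5, 0, 1, 4, 2, 3]
After 2 (swap(1, 4)): [5, 2, 1, 4, 0, 3]
After 3 (reverse(1, 5)): [5, 3, 0, 4, 1, 2]
After 4 (rotate_left(1, 3, k=1)): [5, 0, 4, 3, 1, 2]

Answer: [5, 0, 4, 3, 1, 2]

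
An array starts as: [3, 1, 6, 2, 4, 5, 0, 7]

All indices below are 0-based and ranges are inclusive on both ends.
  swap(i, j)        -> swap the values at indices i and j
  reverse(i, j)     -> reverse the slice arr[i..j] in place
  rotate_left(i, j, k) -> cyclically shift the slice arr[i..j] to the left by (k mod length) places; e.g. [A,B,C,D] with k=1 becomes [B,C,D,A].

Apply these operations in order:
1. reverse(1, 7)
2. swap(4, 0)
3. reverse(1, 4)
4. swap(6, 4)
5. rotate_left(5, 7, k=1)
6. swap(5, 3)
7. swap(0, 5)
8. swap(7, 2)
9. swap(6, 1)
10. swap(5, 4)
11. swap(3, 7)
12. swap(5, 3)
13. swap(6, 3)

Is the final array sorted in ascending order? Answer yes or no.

After 1 (reverse(1, 7)): [3, 7, 0, 5, 4, 2, 6, 1]
After 2 (swap(4, 0)): [4, 7, 0, 5, 3, 2, 6, 1]
After 3 (reverse(1, 4)): [4, 3, 5, 0, 7, 2, 6, 1]
After 4 (swap(6, 4)): [4, 3, 5, 0, 6, 2, 7, 1]
After 5 (rotate_left(5, 7, k=1)): [4, 3, 5, 0, 6, 7, 1, 2]
After 6 (swap(5, 3)): [4, 3, 5, 7, 6, 0, 1, 2]
After 7 (swap(0, 5)): [0, 3, 5, 7, 6, 4, 1, 2]
After 8 (swap(7, 2)): [0, 3, 2, 7, 6, 4, 1, 5]
After 9 (swap(6, 1)): [0, 1, 2, 7, 6, 4, 3, 5]
After 10 (swap(5, 4)): [0, 1, 2, 7, 4, 6, 3, 5]
After 11 (swap(3, 7)): [0, 1, 2, 5, 4, 6, 3, 7]
After 12 (swap(5, 3)): [0, 1, 2, 6, 4, 5, 3, 7]
After 13 (swap(6, 3)): [0, 1, 2, 3, 4, 5, 6, 7]

Answer: yes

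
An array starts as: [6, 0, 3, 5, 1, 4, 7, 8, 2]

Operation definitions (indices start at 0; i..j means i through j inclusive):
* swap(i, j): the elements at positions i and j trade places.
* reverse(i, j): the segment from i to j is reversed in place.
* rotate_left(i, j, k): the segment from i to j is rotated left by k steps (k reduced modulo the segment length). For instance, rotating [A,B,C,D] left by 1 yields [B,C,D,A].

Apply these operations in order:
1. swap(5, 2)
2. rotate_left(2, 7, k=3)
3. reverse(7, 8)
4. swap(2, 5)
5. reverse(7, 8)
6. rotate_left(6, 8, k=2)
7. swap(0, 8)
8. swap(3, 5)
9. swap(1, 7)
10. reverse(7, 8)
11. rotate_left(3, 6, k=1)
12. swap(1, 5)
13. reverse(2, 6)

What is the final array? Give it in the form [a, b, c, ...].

After 1 (swap(5, 2)): [6, 0, 4, 5, 1, 3, 7, 8, 2]
After 2 (rotate_left(2, 7, k=3)): [6, 0, 3, 7, 8, 4, 5, 1, 2]
After 3 (reverse(7, 8)): [6, 0, 3, 7, 8, 4, 5, 2, 1]
After 4 (swap(2, 5)): [6, 0, 4, 7, 8, 3, 5, 2, 1]
After 5 (reverse(7, 8)): [6, 0, 4, 7, 8, 3, 5, 1, 2]
After 6 (rotate_left(6, 8, k=2)): [6, 0, 4, 7, 8, 3, 2, 5, 1]
After 7 (swap(0, 8)): [1, 0, 4, 7, 8, 3, 2, 5, 6]
After 8 (swap(3, 5)): [1, 0, 4, 3, 8, 7, 2, 5, 6]
After 9 (swap(1, 7)): [1, 5, 4, 3, 8, 7, 2, 0, 6]
After 10 (reverse(7, 8)): [1, 5, 4, 3, 8, 7, 2, 6, 0]
After 11 (rotate_left(3, 6, k=1)): [1, 5, 4, 8, 7, 2, 3, 6, 0]
After 12 (swap(1, 5)): [1, 2, 4, 8, 7, 5, 3, 6, 0]
After 13 (reverse(2, 6)): [1, 2, 3, 5, 7, 8, 4, 6, 0]

Answer: [1, 2, 3, 5, 7, 8, 4, 6, 0]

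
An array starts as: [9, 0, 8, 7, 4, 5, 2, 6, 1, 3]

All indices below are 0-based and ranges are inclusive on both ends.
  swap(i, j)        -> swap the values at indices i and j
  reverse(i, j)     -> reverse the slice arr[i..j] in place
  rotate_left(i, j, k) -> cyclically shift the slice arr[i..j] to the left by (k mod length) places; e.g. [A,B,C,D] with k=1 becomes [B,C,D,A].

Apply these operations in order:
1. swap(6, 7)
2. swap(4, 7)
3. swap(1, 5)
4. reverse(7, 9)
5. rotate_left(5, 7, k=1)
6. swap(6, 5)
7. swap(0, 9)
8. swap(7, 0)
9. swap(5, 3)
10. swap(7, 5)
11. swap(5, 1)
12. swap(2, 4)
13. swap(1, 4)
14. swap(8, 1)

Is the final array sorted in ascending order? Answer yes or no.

Answer: yes

Derivation:
After 1 (swap(6, 7)): [9, 0, 8, 7, 4, 5, 6, 2, 1, 3]
After 2 (swap(4, 7)): [9, 0, 8, 7, 2, 5, 6, 4, 1, 3]
After 3 (swap(1, 5)): [9, 5, 8, 7, 2, 0, 6, 4, 1, 3]
After 4 (reverse(7, 9)): [9, 5, 8, 7, 2, 0, 6, 3, 1, 4]
After 5 (rotate_left(5, 7, k=1)): [9, 5, 8, 7, 2, 6, 3, 0, 1, 4]
After 6 (swap(6, 5)): [9, 5, 8, 7, 2, 3, 6, 0, 1, 4]
After 7 (swap(0, 9)): [4, 5, 8, 7, 2, 3, 6, 0, 1, 9]
After 8 (swap(7, 0)): [0, 5, 8, 7, 2, 3, 6, 4, 1, 9]
After 9 (swap(5, 3)): [0, 5, 8, 3, 2, 7, 6, 4, 1, 9]
After 10 (swap(7, 5)): [0, 5, 8, 3, 2, 4, 6, 7, 1, 9]
After 11 (swap(5, 1)): [0, 4, 8, 3, 2, 5, 6, 7, 1, 9]
After 12 (swap(2, 4)): [0, 4, 2, 3, 8, 5, 6, 7, 1, 9]
After 13 (swap(1, 4)): [0, 8, 2, 3, 4, 5, 6, 7, 1, 9]
After 14 (swap(8, 1)): [0, 1, 2, 3, 4, 5, 6, 7, 8, 9]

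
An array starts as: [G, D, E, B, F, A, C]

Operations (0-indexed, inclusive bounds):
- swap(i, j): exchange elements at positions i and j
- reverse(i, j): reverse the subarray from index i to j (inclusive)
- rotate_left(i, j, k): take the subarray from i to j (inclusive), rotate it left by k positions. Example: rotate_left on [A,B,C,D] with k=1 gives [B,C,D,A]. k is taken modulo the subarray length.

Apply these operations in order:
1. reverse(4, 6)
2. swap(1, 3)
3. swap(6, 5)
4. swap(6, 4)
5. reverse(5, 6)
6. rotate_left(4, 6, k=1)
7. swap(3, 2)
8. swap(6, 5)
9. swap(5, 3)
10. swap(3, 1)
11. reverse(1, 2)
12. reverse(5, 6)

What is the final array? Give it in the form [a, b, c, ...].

Answer: [G, D, A, B, C, F, E]

Derivation:
After 1 (reverse(4, 6)): [G, D, E, B, C, A, F]
After 2 (swap(1, 3)): [G, B, E, D, C, A, F]
After 3 (swap(6, 5)): [G, B, E, D, C, F, A]
After 4 (swap(6, 4)): [G, B, E, D, A, F, C]
After 5 (reverse(5, 6)): [G, B, E, D, A, C, F]
After 6 (rotate_left(4, 6, k=1)): [G, B, E, D, C, F, A]
After 7 (swap(3, 2)): [G, B, D, E, C, F, A]
After 8 (swap(6, 5)): [G, B, D, E, C, A, F]
After 9 (swap(5, 3)): [G, B, D, A, C, E, F]
After 10 (swap(3, 1)): [G, A, D, B, C, E, F]
After 11 (reverse(1, 2)): [G, D, A, B, C, E, F]
After 12 (reverse(5, 6)): [G, D, A, B, C, F, E]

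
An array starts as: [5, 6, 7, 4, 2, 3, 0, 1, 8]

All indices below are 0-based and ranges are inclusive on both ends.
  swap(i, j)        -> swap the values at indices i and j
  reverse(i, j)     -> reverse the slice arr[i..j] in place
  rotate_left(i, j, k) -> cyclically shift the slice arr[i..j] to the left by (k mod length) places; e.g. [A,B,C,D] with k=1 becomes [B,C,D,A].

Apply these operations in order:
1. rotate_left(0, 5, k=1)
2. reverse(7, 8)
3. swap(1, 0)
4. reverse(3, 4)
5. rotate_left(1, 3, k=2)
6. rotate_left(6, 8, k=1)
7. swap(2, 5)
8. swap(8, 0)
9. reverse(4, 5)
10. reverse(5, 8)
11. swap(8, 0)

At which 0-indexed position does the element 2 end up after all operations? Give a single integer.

After 1 (rotate_left(0, 5, k=1)): [6, 7, 4, 2, 3, 5, 0, 1, 8]
After 2 (reverse(7, 8)): [6, 7, 4, 2, 3, 5, 0, 8, 1]
After 3 (swap(1, 0)): [7, 6, 4, 2, 3, 5, 0, 8, 1]
After 4 (reverse(3, 4)): [7, 6, 4, 3, 2, 5, 0, 8, 1]
After 5 (rotate_left(1, 3, k=2)): [7, 3, 6, 4, 2, 5, 0, 8, 1]
After 6 (rotate_left(6, 8, k=1)): [7, 3, 6, 4, 2, 5, 8, 1, 0]
After 7 (swap(2, 5)): [7, 3, 5, 4, 2, 6, 8, 1, 0]
After 8 (swap(8, 0)): [0, 3, 5, 4, 2, 6, 8, 1, 7]
After 9 (reverse(4, 5)): [0, 3, 5, 4, 6, 2, 8, 1, 7]
After 10 (reverse(5, 8)): [0, 3, 5, 4, 6, 7, 1, 8, 2]
After 11 (swap(8, 0)): [2, 3, 5, 4, 6, 7, 1, 8, 0]

Answer: 0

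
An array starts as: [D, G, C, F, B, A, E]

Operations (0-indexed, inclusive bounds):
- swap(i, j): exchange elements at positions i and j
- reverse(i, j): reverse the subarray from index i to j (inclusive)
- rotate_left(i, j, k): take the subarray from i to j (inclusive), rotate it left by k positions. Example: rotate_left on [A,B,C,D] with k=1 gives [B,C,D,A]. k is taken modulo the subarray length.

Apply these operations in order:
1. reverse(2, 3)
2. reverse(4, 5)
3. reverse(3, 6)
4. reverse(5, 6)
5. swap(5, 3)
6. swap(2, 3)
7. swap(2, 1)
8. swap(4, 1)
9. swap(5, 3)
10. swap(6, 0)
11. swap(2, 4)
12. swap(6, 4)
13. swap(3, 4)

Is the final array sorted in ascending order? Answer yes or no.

Answer: yes

Derivation:
After 1 (reverse(2, 3)): [D, G, F, C, B, A, E]
After 2 (reverse(4, 5)): [D, G, F, C, A, B, E]
After 3 (reverse(3, 6)): [D, G, F, E, B, A, C]
After 4 (reverse(5, 6)): [D, G, F, E, B, C, A]
After 5 (swap(5, 3)): [D, G, F, C, B, E, A]
After 6 (swap(2, 3)): [D, G, C, F, B, E, A]
After 7 (swap(2, 1)): [D, C, G, F, B, E, A]
After 8 (swap(4, 1)): [D, B, G, F, C, E, A]
After 9 (swap(5, 3)): [D, B, G, E, C, F, A]
After 10 (swap(6, 0)): [A, B, G, E, C, F, D]
After 11 (swap(2, 4)): [A, B, C, E, G, F, D]
After 12 (swap(6, 4)): [A, B, C, E, D, F, G]
After 13 (swap(3, 4)): [A, B, C, D, E, F, G]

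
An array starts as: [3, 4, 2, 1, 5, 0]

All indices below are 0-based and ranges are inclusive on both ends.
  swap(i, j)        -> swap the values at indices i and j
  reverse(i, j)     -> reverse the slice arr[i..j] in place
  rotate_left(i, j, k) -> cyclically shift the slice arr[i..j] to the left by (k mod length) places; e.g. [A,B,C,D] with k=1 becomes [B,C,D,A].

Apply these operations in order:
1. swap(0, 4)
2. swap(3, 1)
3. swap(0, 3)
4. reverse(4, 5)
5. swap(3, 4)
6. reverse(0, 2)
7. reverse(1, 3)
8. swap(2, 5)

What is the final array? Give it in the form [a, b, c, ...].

After 1 (swap(0, 4)): [5, 4, 2, 1, 3, 0]
After 2 (swap(3, 1)): [5, 1, 2, 4, 3, 0]
After 3 (swap(0, 3)): [4, 1, 2, 5, 3, 0]
After 4 (reverse(4, 5)): [4, 1, 2, 5, 0, 3]
After 5 (swap(3, 4)): [4, 1, 2, 0, 5, 3]
After 6 (reverse(0, 2)): [2, 1, 4, 0, 5, 3]
After 7 (reverse(1, 3)): [2, 0, 4, 1, 5, 3]
After 8 (swap(2, 5)): [2, 0, 3, 1, 5, 4]

Answer: [2, 0, 3, 1, 5, 4]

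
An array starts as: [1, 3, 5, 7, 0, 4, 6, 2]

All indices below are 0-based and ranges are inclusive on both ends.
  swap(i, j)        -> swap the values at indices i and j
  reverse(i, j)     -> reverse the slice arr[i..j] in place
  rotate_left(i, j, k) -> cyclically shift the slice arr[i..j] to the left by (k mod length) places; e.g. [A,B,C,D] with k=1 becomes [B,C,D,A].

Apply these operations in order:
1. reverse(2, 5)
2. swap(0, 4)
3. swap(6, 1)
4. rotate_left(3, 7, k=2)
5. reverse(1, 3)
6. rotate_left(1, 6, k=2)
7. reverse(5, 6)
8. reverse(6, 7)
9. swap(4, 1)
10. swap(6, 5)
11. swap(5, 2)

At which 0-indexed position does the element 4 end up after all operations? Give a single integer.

After 1 (reverse(2, 5)): [1, 3, 4, 0, 7, 5, 6, 2]
After 2 (swap(0, 4)): [7, 3, 4, 0, 1, 5, 6, 2]
After 3 (swap(6, 1)): [7, 6, 4, 0, 1, 5, 3, 2]
After 4 (rotate_left(3, 7, k=2)): [7, 6, 4, 5, 3, 2, 0, 1]
After 5 (reverse(1, 3)): [7, 5, 4, 6, 3, 2, 0, 1]
After 6 (rotate_left(1, 6, k=2)): [7, 6, 3, 2, 0, 5, 4, 1]
After 7 (reverse(5, 6)): [7, 6, 3, 2, 0, 4, 5, 1]
After 8 (reverse(6, 7)): [7, 6, 3, 2, 0, 4, 1, 5]
After 9 (swap(4, 1)): [7, 0, 3, 2, 6, 4, 1, 5]
After 10 (swap(6, 5)): [7, 0, 3, 2, 6, 1, 4, 5]
After 11 (swap(5, 2)): [7, 0, 1, 2, 6, 3, 4, 5]

Answer: 6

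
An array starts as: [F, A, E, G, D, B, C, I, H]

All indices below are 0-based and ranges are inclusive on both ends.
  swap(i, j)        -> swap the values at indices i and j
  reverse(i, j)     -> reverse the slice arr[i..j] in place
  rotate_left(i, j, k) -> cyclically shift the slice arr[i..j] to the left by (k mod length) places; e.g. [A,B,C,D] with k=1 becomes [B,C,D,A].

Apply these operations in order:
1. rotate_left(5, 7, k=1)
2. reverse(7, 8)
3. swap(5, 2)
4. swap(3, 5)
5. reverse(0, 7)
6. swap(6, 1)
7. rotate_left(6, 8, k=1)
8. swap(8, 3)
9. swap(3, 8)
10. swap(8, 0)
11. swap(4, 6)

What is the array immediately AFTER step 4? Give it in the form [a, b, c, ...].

After 1 (rotate_left(5, 7, k=1)): [F, A, E, G, D, C, I, B, H]
After 2 (reverse(7, 8)): [F, A, E, G, D, C, I, H, B]
After 3 (swap(5, 2)): [F, A, C, G, D, E, I, H, B]
After 4 (swap(3, 5)): [F, A, C, E, D, G, I, H, B]

Answer: [F, A, C, E, D, G, I, H, B]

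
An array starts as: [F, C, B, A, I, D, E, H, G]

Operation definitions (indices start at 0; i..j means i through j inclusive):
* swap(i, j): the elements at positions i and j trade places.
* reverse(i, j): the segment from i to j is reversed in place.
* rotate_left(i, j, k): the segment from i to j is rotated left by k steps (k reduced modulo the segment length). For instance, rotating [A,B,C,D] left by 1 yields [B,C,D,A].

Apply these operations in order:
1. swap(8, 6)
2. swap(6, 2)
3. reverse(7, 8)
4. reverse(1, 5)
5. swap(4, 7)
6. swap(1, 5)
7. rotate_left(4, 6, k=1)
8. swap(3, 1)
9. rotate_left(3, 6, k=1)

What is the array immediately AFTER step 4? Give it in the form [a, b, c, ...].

Answer: [F, D, I, A, G, C, B, E, H]

Derivation:
After 1 (swap(8, 6)): [F, C, B, A, I, D, G, H, E]
After 2 (swap(6, 2)): [F, C, G, A, I, D, B, H, E]
After 3 (reverse(7, 8)): [F, C, G, A, I, D, B, E, H]
After 4 (reverse(1, 5)): [F, D, I, A, G, C, B, E, H]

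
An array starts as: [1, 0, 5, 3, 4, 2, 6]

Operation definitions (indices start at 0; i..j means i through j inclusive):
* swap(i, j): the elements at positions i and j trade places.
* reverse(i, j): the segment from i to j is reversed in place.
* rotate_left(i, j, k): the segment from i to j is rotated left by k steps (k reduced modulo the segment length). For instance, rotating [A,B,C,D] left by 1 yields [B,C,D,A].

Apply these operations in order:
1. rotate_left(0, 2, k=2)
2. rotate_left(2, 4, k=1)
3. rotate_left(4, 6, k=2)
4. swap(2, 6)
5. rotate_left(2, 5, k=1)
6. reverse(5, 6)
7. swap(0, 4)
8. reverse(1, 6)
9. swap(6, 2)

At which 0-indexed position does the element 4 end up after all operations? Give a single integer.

Answer: 5

Derivation:
After 1 (rotate_left(0, 2, k=2)): [5, 1, 0, 3, 4, 2, 6]
After 2 (rotate_left(2, 4, k=1)): [5, 1, 3, 4, 0, 2, 6]
After 3 (rotate_left(4, 6, k=2)): [5, 1, 3, 4, 6, 0, 2]
After 4 (swap(2, 6)): [5, 1, 2, 4, 6, 0, 3]
After 5 (rotate_left(2, 5, k=1)): [5, 1, 4, 6, 0, 2, 3]
After 6 (reverse(5, 6)): [5, 1, 4, 6, 0, 3, 2]
After 7 (swap(0, 4)): [0, 1, 4, 6, 5, 3, 2]
After 8 (reverse(1, 6)): [0, 2, 3, 5, 6, 4, 1]
After 9 (swap(6, 2)): [0, 2, 1, 5, 6, 4, 3]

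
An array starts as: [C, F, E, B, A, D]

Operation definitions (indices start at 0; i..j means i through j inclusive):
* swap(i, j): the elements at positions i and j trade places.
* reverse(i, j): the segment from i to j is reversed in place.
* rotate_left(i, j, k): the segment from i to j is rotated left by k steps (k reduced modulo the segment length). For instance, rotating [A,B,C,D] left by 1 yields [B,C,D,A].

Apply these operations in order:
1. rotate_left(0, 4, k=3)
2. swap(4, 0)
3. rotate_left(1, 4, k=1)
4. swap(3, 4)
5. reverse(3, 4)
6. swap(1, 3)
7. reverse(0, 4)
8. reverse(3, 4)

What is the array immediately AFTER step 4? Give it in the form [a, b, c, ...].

After 1 (rotate_left(0, 4, k=3)): [B, A, C, F, E, D]
After 2 (swap(4, 0)): [E, A, C, F, B, D]
After 3 (rotate_left(1, 4, k=1)): [E, C, F, B, A, D]
After 4 (swap(3, 4)): [E, C, F, A, B, D]

Answer: [E, C, F, A, B, D]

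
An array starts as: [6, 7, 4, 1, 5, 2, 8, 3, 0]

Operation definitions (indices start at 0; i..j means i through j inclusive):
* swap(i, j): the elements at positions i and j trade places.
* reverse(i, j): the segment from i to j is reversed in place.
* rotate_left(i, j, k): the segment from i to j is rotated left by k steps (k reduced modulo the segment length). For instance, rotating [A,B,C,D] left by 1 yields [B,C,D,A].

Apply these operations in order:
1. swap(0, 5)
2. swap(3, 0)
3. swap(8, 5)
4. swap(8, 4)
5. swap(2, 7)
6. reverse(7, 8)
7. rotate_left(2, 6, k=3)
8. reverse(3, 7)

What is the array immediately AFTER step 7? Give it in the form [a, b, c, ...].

Answer: [1, 7, 0, 8, 3, 2, 6, 5, 4]

Derivation:
After 1 (swap(0, 5)): [2, 7, 4, 1, 5, 6, 8, 3, 0]
After 2 (swap(3, 0)): [1, 7, 4, 2, 5, 6, 8, 3, 0]
After 3 (swap(8, 5)): [1, 7, 4, 2, 5, 0, 8, 3, 6]
After 4 (swap(8, 4)): [1, 7, 4, 2, 6, 0, 8, 3, 5]
After 5 (swap(2, 7)): [1, 7, 3, 2, 6, 0, 8, 4, 5]
After 6 (reverse(7, 8)): [1, 7, 3, 2, 6, 0, 8, 5, 4]
After 7 (rotate_left(2, 6, k=3)): [1, 7, 0, 8, 3, 2, 6, 5, 4]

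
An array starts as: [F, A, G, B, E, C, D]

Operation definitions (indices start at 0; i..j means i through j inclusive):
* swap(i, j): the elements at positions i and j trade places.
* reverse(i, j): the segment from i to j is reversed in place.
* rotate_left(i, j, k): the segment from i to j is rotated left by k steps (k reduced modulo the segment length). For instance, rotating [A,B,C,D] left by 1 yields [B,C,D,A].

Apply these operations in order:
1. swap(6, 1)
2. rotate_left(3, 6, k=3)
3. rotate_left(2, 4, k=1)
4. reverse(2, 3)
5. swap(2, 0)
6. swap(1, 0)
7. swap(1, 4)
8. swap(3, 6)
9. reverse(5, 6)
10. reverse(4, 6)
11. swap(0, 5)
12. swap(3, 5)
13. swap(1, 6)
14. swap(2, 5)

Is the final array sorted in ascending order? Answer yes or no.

After 1 (swap(6, 1)): [F, D, G, B, E, C, A]
After 2 (rotate_left(3, 6, k=3)): [F, D, G, A, B, E, C]
After 3 (rotate_left(2, 4, k=1)): [F, D, A, B, G, E, C]
After 4 (reverse(2, 3)): [F, D, B, A, G, E, C]
After 5 (swap(2, 0)): [B, D, F, A, G, E, C]
After 6 (swap(1, 0)): [D, B, F, A, G, E, C]
After 7 (swap(1, 4)): [D, G, F, A, B, E, C]
After 8 (swap(3, 6)): [D, G, F, C, B, E, A]
After 9 (reverse(5, 6)): [D, G, F, C, B, A, E]
After 10 (reverse(4, 6)): [D, G, F, C, E, A, B]
After 11 (swap(0, 5)): [A, G, F, C, E, D, B]
After 12 (swap(3, 5)): [A, G, F, D, E, C, B]
After 13 (swap(1, 6)): [A, B, F, D, E, C, G]
After 14 (swap(2, 5)): [A, B, C, D, E, F, G]

Answer: yes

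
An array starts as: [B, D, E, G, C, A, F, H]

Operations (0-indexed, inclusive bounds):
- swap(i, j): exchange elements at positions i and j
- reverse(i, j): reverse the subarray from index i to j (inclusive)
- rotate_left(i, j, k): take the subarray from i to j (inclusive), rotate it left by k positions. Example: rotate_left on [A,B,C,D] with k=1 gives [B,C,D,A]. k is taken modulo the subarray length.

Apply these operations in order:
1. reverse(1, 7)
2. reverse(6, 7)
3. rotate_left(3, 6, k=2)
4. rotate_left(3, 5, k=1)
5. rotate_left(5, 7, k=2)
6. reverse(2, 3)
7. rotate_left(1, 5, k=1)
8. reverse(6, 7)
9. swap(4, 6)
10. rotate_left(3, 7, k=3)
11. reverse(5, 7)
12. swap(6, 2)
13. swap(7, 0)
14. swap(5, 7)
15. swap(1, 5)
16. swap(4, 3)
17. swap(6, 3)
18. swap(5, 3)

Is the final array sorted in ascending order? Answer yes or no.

Answer: yes

Derivation:
After 1 (reverse(1, 7)): [B, H, F, A, C, G, E, D]
After 2 (reverse(6, 7)): [B, H, F, A, C, G, D, E]
After 3 (rotate_left(3, 6, k=2)): [B, H, F, G, D, A, C, E]
After 4 (rotate_left(3, 5, k=1)): [B, H, F, D, A, G, C, E]
After 5 (rotate_left(5, 7, k=2)): [B, H, F, D, A, E, G, C]
After 6 (reverse(2, 3)): [B, H, D, F, A, E, G, C]
After 7 (rotate_left(1, 5, k=1)): [B, D, F, A, E, H, G, C]
After 8 (reverse(6, 7)): [B, D, F, A, E, H, C, G]
After 9 (swap(4, 6)): [B, D, F, A, C, H, E, G]
After 10 (rotate_left(3, 7, k=3)): [B, D, F, E, G, A, C, H]
After 11 (reverse(5, 7)): [B, D, F, E, G, H, C, A]
After 12 (swap(6, 2)): [B, D, C, E, G, H, F, A]
After 13 (swap(7, 0)): [A, D, C, E, G, H, F, B]
After 14 (swap(5, 7)): [A, D, C, E, G, B, F, H]
After 15 (swap(1, 5)): [A, B, C, E, G, D, F, H]
After 16 (swap(4, 3)): [A, B, C, G, E, D, F, H]
After 17 (swap(6, 3)): [A, B, C, F, E, D, G, H]
After 18 (swap(5, 3)): [A, B, C, D, E, F, G, H]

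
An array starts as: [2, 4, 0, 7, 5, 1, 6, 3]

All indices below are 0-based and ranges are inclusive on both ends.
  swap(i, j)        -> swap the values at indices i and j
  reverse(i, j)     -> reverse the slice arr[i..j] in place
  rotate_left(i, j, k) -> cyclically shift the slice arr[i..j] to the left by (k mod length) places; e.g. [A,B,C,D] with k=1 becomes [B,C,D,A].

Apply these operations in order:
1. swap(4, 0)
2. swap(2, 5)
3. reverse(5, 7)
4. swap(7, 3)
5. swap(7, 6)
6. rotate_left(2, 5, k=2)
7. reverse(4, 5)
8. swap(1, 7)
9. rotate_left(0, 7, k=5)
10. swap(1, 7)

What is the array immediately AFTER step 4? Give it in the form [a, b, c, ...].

Answer: [5, 4, 1, 0, 2, 3, 6, 7]

Derivation:
After 1 (swap(4, 0)): [5, 4, 0, 7, 2, 1, 6, 3]
After 2 (swap(2, 5)): [5, 4, 1, 7, 2, 0, 6, 3]
After 3 (reverse(5, 7)): [5, 4, 1, 7, 2, 3, 6, 0]
After 4 (swap(7, 3)): [5, 4, 1, 0, 2, 3, 6, 7]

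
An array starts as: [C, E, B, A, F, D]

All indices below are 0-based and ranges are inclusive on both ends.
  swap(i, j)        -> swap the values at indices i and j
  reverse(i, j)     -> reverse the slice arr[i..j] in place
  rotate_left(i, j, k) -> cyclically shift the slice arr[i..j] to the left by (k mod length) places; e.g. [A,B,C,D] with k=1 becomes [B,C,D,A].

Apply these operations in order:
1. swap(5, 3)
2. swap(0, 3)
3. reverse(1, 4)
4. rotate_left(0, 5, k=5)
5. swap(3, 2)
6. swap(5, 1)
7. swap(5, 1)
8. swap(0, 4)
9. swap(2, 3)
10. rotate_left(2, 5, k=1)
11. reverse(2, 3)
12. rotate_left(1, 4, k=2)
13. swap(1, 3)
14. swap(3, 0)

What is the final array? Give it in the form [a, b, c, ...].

After 1 (swap(5, 3)): [C, E, B, D, F, A]
After 2 (swap(0, 3)): [D, E, B, C, F, A]
After 3 (reverse(1, 4)): [D, F, C, B, E, A]
After 4 (rotate_left(0, 5, k=5)): [A, D, F, C, B, E]
After 5 (swap(3, 2)): [A, D, C, F, B, E]
After 6 (swap(5, 1)): [A, E, C, F, B, D]
After 7 (swap(5, 1)): [A, D, C, F, B, E]
After 8 (swap(0, 4)): [B, D, C, F, A, E]
After 9 (swap(2, 3)): [B, D, F, C, A, E]
After 10 (rotate_left(2, 5, k=1)): [B, D, C, A, E, F]
After 11 (reverse(2, 3)): [B, D, A, C, E, F]
After 12 (rotate_left(1, 4, k=2)): [B, C, E, D, A, F]
After 13 (swap(1, 3)): [B, D, E, C, A, F]
After 14 (swap(3, 0)): [C, D, E, B, A, F]

Answer: [C, D, E, B, A, F]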